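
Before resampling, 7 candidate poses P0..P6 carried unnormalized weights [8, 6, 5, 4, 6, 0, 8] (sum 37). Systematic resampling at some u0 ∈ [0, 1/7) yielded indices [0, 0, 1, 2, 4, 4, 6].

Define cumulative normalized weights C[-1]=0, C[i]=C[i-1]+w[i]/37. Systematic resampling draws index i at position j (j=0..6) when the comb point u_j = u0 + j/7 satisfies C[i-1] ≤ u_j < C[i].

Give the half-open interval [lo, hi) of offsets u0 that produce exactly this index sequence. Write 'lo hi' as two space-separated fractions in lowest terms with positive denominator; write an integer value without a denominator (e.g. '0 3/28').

C = [8/37, 14/37, 19/37, 23/37, 29/37, 29/37, 1]
j=0 picked index 0: u0 ∈ [0, 8/37)
j=1 picked index 0: u0 ∈ [-1/7, 19/259)
j=2 picked index 1: u0 ∈ [-18/259, 24/259)
j=3 picked index 2: u0 ∈ [-13/259, 22/259)
j=4 picked index 4: u0 ∈ [13/259, 55/259)
j=5 picked index 4: u0 ∈ [-24/259, 18/259)
j=6 picked index 6: u0 ∈ [-19/259, 1/7)
intersection: [13/259, 18/259)

13/259 18/259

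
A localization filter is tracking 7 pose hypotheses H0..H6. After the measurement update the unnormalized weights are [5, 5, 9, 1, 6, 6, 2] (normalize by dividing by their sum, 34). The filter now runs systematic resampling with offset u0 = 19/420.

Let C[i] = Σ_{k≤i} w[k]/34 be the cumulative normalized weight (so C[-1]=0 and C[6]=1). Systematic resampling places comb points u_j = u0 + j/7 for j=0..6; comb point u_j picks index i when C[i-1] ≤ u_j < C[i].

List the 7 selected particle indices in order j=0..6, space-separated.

C = [5/34, 5/17, 19/34, 10/17, 13/17, 16/17, 1]
j=0: u_0=19/420 ∈ [0, 5/34) → index 0
j=1: u_1=79/420 ∈ [5/34, 5/17) → index 1
j=2: u_2=139/420 ∈ [5/17, 19/34) → index 2
j=3: u_3=199/420 ∈ [5/17, 19/34) → index 2
j=4: u_4=37/60 ∈ [10/17, 13/17) → index 4
j=5: u_5=319/420 ∈ [10/17, 13/17) → index 4
j=6: u_6=379/420 ∈ [13/17, 16/17) → index 5

0 1 2 2 4 4 5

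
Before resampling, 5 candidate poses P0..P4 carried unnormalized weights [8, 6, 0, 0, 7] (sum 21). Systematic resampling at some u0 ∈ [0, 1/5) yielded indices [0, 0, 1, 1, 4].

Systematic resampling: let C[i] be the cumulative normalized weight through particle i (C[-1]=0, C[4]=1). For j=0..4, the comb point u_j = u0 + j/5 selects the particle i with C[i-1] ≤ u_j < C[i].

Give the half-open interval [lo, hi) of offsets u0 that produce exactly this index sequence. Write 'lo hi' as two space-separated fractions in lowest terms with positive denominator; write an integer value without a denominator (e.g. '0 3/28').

0 1/15

C = [8/21, 2/3, 2/3, 2/3, 1]
j=0 picked index 0: u0 ∈ [0, 8/21)
j=1 picked index 0: u0 ∈ [-1/5, 19/105)
j=2 picked index 1: u0 ∈ [-2/105, 4/15)
j=3 picked index 1: u0 ∈ [-23/105, 1/15)
j=4 picked index 4: u0 ∈ [-2/15, 1/5)
intersection: [0, 1/15)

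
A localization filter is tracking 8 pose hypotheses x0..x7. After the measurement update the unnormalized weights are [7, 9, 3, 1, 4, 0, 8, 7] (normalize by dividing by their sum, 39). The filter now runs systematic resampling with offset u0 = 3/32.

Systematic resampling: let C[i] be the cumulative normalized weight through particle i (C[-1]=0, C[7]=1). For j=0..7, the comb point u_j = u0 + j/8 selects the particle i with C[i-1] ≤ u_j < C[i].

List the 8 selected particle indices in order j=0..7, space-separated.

C = [7/39, 16/39, 19/39, 20/39, 8/13, 8/13, 32/39, 1]
j=0: u_0=3/32 ∈ [0, 7/39) → index 0
j=1: u_1=7/32 ∈ [7/39, 16/39) → index 1
j=2: u_2=11/32 ∈ [7/39, 16/39) → index 1
j=3: u_3=15/32 ∈ [16/39, 19/39) → index 2
j=4: u_4=19/32 ∈ [20/39, 8/13) → index 4
j=5: u_5=23/32 ∈ [8/13, 32/39) → index 6
j=6: u_6=27/32 ∈ [32/39, 1) → index 7
j=7: u_7=31/32 ∈ [32/39, 1) → index 7

0 1 1 2 4 6 7 7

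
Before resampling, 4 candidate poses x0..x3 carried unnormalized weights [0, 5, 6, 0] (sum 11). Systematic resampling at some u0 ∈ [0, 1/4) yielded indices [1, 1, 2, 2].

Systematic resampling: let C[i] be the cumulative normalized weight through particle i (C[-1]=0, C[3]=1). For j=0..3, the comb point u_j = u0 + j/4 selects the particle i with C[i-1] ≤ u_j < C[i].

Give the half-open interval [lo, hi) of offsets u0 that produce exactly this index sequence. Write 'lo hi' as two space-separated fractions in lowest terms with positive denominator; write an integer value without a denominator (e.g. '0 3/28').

C = [0, 5/11, 1, 1]
j=0 picked index 1: u0 ∈ [0, 5/11)
j=1 picked index 1: u0 ∈ [-1/4, 9/44)
j=2 picked index 2: u0 ∈ [-1/22, 1/2)
j=3 picked index 2: u0 ∈ [-13/44, 1/4)
intersection: [0, 9/44)

0 9/44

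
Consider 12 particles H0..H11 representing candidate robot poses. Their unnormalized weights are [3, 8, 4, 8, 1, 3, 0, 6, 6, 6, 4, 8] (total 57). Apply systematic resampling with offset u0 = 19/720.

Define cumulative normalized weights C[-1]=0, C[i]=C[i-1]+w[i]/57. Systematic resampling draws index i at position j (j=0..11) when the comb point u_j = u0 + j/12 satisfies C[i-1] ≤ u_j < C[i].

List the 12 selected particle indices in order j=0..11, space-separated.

C = [1/19, 11/57, 5/19, 23/57, 8/19, 9/19, 9/19, 11/19, 13/19, 15/19, 49/57, 1]
j=0: u_0=19/720 ∈ [0, 1/19) → index 0
j=1: u_1=79/720 ∈ [1/19, 11/57) → index 1
j=2: u_2=139/720 ∈ [11/57, 5/19) → index 2
j=3: u_3=199/720 ∈ [5/19, 23/57) → index 3
j=4: u_4=259/720 ∈ [5/19, 23/57) → index 3
j=5: u_5=319/720 ∈ [8/19, 9/19) → index 5
j=6: u_6=379/720 ∈ [9/19, 11/19) → index 7
j=7: u_7=439/720 ∈ [11/19, 13/19) → index 8
j=8: u_8=499/720 ∈ [13/19, 15/19) → index 9
j=9: u_9=559/720 ∈ [13/19, 15/19) → index 9
j=10: u_10=619/720 ∈ [49/57, 1) → index 11
j=11: u_11=679/720 ∈ [49/57, 1) → index 11

0 1 2 3 3 5 7 8 9 9 11 11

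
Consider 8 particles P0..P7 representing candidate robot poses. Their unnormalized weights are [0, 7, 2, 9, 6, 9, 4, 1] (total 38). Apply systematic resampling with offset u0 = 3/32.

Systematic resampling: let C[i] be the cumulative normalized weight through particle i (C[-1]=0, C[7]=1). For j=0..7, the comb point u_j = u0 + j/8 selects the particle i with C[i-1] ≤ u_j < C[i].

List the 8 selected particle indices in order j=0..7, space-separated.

C = [0, 7/38, 9/38, 9/19, 12/19, 33/38, 37/38, 1]
j=0: u_0=3/32 ∈ [0, 7/38) → index 1
j=1: u_1=7/32 ∈ [7/38, 9/38) → index 2
j=2: u_2=11/32 ∈ [9/38, 9/19) → index 3
j=3: u_3=15/32 ∈ [9/38, 9/19) → index 3
j=4: u_4=19/32 ∈ [9/19, 12/19) → index 4
j=5: u_5=23/32 ∈ [12/19, 33/38) → index 5
j=6: u_6=27/32 ∈ [12/19, 33/38) → index 5
j=7: u_7=31/32 ∈ [33/38, 37/38) → index 6

1 2 3 3 4 5 5 6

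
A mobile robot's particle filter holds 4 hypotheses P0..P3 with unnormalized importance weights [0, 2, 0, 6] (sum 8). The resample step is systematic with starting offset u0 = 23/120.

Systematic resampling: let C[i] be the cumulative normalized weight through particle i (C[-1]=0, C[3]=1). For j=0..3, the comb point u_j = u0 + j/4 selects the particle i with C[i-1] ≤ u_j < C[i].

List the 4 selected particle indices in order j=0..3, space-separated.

1 3 3 3

C = [0, 1/4, 1/4, 1]
j=0: u_0=23/120 ∈ [0, 1/4) → index 1
j=1: u_1=53/120 ∈ [1/4, 1) → index 3
j=2: u_2=83/120 ∈ [1/4, 1) → index 3
j=3: u_3=113/120 ∈ [1/4, 1) → index 3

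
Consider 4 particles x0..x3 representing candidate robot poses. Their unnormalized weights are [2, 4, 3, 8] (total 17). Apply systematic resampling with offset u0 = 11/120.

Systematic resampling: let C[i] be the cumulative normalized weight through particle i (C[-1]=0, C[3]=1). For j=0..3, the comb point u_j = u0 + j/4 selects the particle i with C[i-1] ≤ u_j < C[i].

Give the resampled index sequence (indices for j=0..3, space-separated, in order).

0 1 3 3

C = [2/17, 6/17, 9/17, 1]
j=0: u_0=11/120 ∈ [0, 2/17) → index 0
j=1: u_1=41/120 ∈ [2/17, 6/17) → index 1
j=2: u_2=71/120 ∈ [9/17, 1) → index 3
j=3: u_3=101/120 ∈ [9/17, 1) → index 3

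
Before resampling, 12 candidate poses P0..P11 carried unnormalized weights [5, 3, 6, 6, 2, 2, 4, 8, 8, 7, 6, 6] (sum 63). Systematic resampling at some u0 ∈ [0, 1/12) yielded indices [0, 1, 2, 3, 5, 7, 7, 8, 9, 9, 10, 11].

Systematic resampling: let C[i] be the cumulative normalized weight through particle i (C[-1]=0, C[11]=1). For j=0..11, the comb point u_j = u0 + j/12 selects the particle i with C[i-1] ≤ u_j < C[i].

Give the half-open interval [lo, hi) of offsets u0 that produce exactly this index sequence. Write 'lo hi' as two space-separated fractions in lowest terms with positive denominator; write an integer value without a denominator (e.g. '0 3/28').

2/63 11/252

C = [5/63, 8/63, 2/9, 20/63, 22/63, 8/21, 4/9, 4/7, 44/63, 17/21, 19/21, 1]
j=0 picked index 0: u0 ∈ [0, 5/63)
j=1 picked index 1: u0 ∈ [-1/252, 11/252)
j=2 picked index 2: u0 ∈ [-5/126, 1/18)
j=3 picked index 3: u0 ∈ [-1/36, 17/252)
j=4 picked index 5: u0 ∈ [1/63, 1/21)
j=5 picked index 7: u0 ∈ [1/36, 13/84)
j=6 picked index 7: u0 ∈ [-1/18, 1/14)
j=7 picked index 8: u0 ∈ [-1/84, 29/252)
j=8 picked index 9: u0 ∈ [2/63, 1/7)
j=9 picked index 9: u0 ∈ [-13/252, 5/84)
j=10 picked index 10: u0 ∈ [-1/42, 1/14)
j=11 picked index 11: u0 ∈ [-1/84, 1/12)
intersection: [2/63, 11/252)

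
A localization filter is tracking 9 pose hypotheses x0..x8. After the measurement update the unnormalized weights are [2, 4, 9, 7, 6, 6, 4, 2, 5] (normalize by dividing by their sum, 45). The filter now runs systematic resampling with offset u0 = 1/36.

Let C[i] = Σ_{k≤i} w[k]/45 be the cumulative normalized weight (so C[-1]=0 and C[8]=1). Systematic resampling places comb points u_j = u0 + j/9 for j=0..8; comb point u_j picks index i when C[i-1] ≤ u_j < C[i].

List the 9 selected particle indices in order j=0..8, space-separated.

0 2 2 3 3 4 5 6 8

C = [2/45, 2/15, 1/3, 22/45, 28/45, 34/45, 38/45, 8/9, 1]
j=0: u_0=1/36 ∈ [0, 2/45) → index 0
j=1: u_1=5/36 ∈ [2/15, 1/3) → index 2
j=2: u_2=1/4 ∈ [2/15, 1/3) → index 2
j=3: u_3=13/36 ∈ [1/3, 22/45) → index 3
j=4: u_4=17/36 ∈ [1/3, 22/45) → index 3
j=5: u_5=7/12 ∈ [22/45, 28/45) → index 4
j=6: u_6=25/36 ∈ [28/45, 34/45) → index 5
j=7: u_7=29/36 ∈ [34/45, 38/45) → index 6
j=8: u_8=11/12 ∈ [8/9, 1) → index 8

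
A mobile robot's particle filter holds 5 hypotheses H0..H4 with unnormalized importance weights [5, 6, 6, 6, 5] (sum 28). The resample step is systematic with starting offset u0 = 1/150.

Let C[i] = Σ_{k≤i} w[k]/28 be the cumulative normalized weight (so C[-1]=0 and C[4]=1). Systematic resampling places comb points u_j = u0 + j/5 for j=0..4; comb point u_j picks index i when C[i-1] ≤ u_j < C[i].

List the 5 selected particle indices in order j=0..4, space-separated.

C = [5/28, 11/28, 17/28, 23/28, 1]
j=0: u_0=1/150 ∈ [0, 5/28) → index 0
j=1: u_1=31/150 ∈ [5/28, 11/28) → index 1
j=2: u_2=61/150 ∈ [11/28, 17/28) → index 2
j=3: u_3=91/150 ∈ [11/28, 17/28) → index 2
j=4: u_4=121/150 ∈ [17/28, 23/28) → index 3

0 1 2 2 3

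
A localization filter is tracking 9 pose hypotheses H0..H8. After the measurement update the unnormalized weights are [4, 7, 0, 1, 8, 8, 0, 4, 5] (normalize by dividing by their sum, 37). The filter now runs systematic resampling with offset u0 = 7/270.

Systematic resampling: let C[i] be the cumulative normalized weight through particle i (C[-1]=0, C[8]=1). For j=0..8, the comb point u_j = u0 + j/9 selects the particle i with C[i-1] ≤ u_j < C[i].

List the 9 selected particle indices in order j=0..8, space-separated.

0 1 1 4 4 5 5 7 8

C = [4/37, 11/37, 11/37, 12/37, 20/37, 28/37, 28/37, 32/37, 1]
j=0: u_0=7/270 ∈ [0, 4/37) → index 0
j=1: u_1=37/270 ∈ [4/37, 11/37) → index 1
j=2: u_2=67/270 ∈ [4/37, 11/37) → index 1
j=3: u_3=97/270 ∈ [12/37, 20/37) → index 4
j=4: u_4=127/270 ∈ [12/37, 20/37) → index 4
j=5: u_5=157/270 ∈ [20/37, 28/37) → index 5
j=6: u_6=187/270 ∈ [20/37, 28/37) → index 5
j=7: u_7=217/270 ∈ [28/37, 32/37) → index 7
j=8: u_8=247/270 ∈ [32/37, 1) → index 8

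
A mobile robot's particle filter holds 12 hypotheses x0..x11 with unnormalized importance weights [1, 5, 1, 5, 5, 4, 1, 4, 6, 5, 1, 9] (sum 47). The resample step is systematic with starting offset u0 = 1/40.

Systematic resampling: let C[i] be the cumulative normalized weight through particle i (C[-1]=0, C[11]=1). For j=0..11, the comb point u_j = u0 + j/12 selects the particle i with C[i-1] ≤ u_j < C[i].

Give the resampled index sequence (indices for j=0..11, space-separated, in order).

C = [1/47, 6/47, 7/47, 12/47, 17/47, 21/47, 22/47, 26/47, 32/47, 37/47, 38/47, 1]
j=0: u_0=1/40 ∈ [1/47, 6/47) → index 1
j=1: u_1=13/120 ∈ [1/47, 6/47) → index 1
j=2: u_2=23/120 ∈ [7/47, 12/47) → index 3
j=3: u_3=11/40 ∈ [12/47, 17/47) → index 4
j=4: u_4=43/120 ∈ [12/47, 17/47) → index 4
j=5: u_5=53/120 ∈ [17/47, 21/47) → index 5
j=6: u_6=21/40 ∈ [22/47, 26/47) → index 7
j=7: u_7=73/120 ∈ [26/47, 32/47) → index 8
j=8: u_8=83/120 ∈ [32/47, 37/47) → index 9
j=9: u_9=31/40 ∈ [32/47, 37/47) → index 9
j=10: u_10=103/120 ∈ [38/47, 1) → index 11
j=11: u_11=113/120 ∈ [38/47, 1) → index 11

1 1 3 4 4 5 7 8 9 9 11 11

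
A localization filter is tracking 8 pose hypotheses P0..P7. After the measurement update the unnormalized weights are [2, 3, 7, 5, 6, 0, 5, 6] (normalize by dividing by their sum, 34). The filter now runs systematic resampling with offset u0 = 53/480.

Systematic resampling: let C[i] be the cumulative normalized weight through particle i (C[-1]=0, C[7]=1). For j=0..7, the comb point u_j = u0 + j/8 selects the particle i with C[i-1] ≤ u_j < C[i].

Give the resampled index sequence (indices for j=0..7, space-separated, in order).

1 2 3 3 4 6 7 7

C = [1/17, 5/34, 6/17, 1/2, 23/34, 23/34, 14/17, 1]
j=0: u_0=53/480 ∈ [1/17, 5/34) → index 1
j=1: u_1=113/480 ∈ [5/34, 6/17) → index 2
j=2: u_2=173/480 ∈ [6/17, 1/2) → index 3
j=3: u_3=233/480 ∈ [6/17, 1/2) → index 3
j=4: u_4=293/480 ∈ [1/2, 23/34) → index 4
j=5: u_5=353/480 ∈ [23/34, 14/17) → index 6
j=6: u_6=413/480 ∈ [14/17, 1) → index 7
j=7: u_7=473/480 ∈ [14/17, 1) → index 7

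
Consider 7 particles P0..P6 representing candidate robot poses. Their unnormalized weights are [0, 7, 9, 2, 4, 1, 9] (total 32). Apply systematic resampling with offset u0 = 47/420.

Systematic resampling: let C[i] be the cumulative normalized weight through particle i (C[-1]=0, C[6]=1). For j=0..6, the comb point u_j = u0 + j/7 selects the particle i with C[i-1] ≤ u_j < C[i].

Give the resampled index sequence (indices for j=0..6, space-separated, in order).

C = [0, 7/32, 1/2, 9/16, 11/16, 23/32, 1]
j=0: u_0=47/420 ∈ [0, 7/32) → index 1
j=1: u_1=107/420 ∈ [7/32, 1/2) → index 2
j=2: u_2=167/420 ∈ [7/32, 1/2) → index 2
j=3: u_3=227/420 ∈ [1/2, 9/16) → index 3
j=4: u_4=41/60 ∈ [9/16, 11/16) → index 4
j=5: u_5=347/420 ∈ [23/32, 1) → index 6
j=6: u_6=407/420 ∈ [23/32, 1) → index 6

1 2 2 3 4 6 6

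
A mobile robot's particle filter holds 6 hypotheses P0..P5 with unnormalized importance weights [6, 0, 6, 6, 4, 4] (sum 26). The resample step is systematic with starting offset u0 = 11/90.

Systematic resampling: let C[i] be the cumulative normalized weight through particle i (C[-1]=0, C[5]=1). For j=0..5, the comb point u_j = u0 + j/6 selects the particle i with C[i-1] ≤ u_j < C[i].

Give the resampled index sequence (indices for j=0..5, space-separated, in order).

C = [3/13, 3/13, 6/13, 9/13, 11/13, 1]
j=0: u_0=11/90 ∈ [0, 3/13) → index 0
j=1: u_1=13/45 ∈ [3/13, 6/13) → index 2
j=2: u_2=41/90 ∈ [3/13, 6/13) → index 2
j=3: u_3=28/45 ∈ [6/13, 9/13) → index 3
j=4: u_4=71/90 ∈ [9/13, 11/13) → index 4
j=5: u_5=43/45 ∈ [11/13, 1) → index 5

0 2 2 3 4 5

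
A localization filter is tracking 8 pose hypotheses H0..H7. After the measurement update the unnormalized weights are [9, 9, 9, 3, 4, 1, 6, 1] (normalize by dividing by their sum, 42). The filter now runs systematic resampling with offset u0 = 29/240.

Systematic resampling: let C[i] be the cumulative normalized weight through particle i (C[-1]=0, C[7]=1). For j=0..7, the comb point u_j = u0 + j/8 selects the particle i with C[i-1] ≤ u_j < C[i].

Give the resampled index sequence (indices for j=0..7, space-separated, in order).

0 1 1 2 2 4 6 7

C = [3/14, 3/7, 9/14, 5/7, 17/21, 5/6, 41/42, 1]
j=0: u_0=29/240 ∈ [0, 3/14) → index 0
j=1: u_1=59/240 ∈ [3/14, 3/7) → index 1
j=2: u_2=89/240 ∈ [3/14, 3/7) → index 1
j=3: u_3=119/240 ∈ [3/7, 9/14) → index 2
j=4: u_4=149/240 ∈ [3/7, 9/14) → index 2
j=5: u_5=179/240 ∈ [5/7, 17/21) → index 4
j=6: u_6=209/240 ∈ [5/6, 41/42) → index 6
j=7: u_7=239/240 ∈ [41/42, 1) → index 7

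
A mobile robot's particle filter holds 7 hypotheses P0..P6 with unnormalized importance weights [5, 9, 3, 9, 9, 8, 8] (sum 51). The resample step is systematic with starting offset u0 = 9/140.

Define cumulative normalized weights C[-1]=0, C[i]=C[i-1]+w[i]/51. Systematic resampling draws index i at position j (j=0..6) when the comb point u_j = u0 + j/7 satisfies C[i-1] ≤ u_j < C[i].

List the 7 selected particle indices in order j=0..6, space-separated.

C = [5/51, 14/51, 1/3, 26/51, 35/51, 43/51, 1]
j=0: u_0=9/140 ∈ [0, 5/51) → index 0
j=1: u_1=29/140 ∈ [5/51, 14/51) → index 1
j=2: u_2=7/20 ∈ [1/3, 26/51) → index 3
j=3: u_3=69/140 ∈ [1/3, 26/51) → index 3
j=4: u_4=89/140 ∈ [26/51, 35/51) → index 4
j=5: u_5=109/140 ∈ [35/51, 43/51) → index 5
j=6: u_6=129/140 ∈ [43/51, 1) → index 6

0 1 3 3 4 5 6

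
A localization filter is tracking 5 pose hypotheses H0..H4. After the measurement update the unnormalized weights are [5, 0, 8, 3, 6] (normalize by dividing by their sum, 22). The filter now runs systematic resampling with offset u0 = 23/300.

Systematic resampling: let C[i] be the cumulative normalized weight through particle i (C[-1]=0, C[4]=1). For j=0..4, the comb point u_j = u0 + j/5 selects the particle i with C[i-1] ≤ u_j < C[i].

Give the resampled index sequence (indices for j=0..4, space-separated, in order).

0 2 2 3 4

C = [5/22, 5/22, 13/22, 8/11, 1]
j=0: u_0=23/300 ∈ [0, 5/22) → index 0
j=1: u_1=83/300 ∈ [5/22, 13/22) → index 2
j=2: u_2=143/300 ∈ [5/22, 13/22) → index 2
j=3: u_3=203/300 ∈ [13/22, 8/11) → index 3
j=4: u_4=263/300 ∈ [8/11, 1) → index 4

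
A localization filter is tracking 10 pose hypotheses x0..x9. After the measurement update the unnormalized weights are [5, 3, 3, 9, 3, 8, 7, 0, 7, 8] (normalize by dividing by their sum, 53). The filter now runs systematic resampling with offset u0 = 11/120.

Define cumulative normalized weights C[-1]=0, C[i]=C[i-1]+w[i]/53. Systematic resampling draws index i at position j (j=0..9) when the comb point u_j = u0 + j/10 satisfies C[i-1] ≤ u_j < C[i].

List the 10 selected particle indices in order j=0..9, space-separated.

0 2 3 4 5 6 6 8 9 9

C = [5/53, 8/53, 11/53, 20/53, 23/53, 31/53, 38/53, 38/53, 45/53, 1]
j=0: u_0=11/120 ∈ [0, 5/53) → index 0
j=1: u_1=23/120 ∈ [8/53, 11/53) → index 2
j=2: u_2=7/24 ∈ [11/53, 20/53) → index 3
j=3: u_3=47/120 ∈ [20/53, 23/53) → index 4
j=4: u_4=59/120 ∈ [23/53, 31/53) → index 5
j=5: u_5=71/120 ∈ [31/53, 38/53) → index 6
j=6: u_6=83/120 ∈ [31/53, 38/53) → index 6
j=7: u_7=19/24 ∈ [38/53, 45/53) → index 8
j=8: u_8=107/120 ∈ [45/53, 1) → index 9
j=9: u_9=119/120 ∈ [45/53, 1) → index 9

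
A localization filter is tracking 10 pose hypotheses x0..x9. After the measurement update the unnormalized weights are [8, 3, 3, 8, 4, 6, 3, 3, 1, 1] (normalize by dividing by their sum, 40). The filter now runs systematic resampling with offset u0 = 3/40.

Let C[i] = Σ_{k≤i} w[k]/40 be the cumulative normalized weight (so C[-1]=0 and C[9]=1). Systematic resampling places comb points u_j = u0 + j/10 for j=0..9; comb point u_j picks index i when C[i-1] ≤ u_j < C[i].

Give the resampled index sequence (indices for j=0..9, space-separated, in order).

C = [1/5, 11/40, 7/20, 11/20, 13/20, 4/5, 7/8, 19/20, 39/40, 1]
j=0: u_0=3/40 ∈ [0, 1/5) → index 0
j=1: u_1=7/40 ∈ [0, 1/5) → index 0
j=2: u_2=11/40 ∈ [11/40, 7/20) → index 2
j=3: u_3=3/8 ∈ [7/20, 11/20) → index 3
j=4: u_4=19/40 ∈ [7/20, 11/20) → index 3
j=5: u_5=23/40 ∈ [11/20, 13/20) → index 4
j=6: u_6=27/40 ∈ [13/20, 4/5) → index 5
j=7: u_7=31/40 ∈ [13/20, 4/5) → index 5
j=8: u_8=7/8 ∈ [7/8, 19/20) → index 7
j=9: u_9=39/40 ∈ [39/40, 1) → index 9

0 0 2 3 3 4 5 5 7 9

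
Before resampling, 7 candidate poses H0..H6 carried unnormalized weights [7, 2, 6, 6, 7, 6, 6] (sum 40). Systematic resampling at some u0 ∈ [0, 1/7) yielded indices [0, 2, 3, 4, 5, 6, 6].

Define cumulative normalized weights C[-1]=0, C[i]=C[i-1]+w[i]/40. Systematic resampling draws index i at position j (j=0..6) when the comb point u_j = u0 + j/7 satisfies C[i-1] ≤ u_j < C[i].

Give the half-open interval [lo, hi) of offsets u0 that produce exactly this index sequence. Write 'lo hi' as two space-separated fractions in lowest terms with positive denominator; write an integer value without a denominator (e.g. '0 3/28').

C = [7/40, 9/40, 3/8, 21/40, 7/10, 17/20, 1]
j=0 picked index 0: u0 ∈ [0, 7/40)
j=1 picked index 2: u0 ∈ [23/280, 13/56)
j=2 picked index 3: u0 ∈ [5/56, 67/280)
j=3 picked index 4: u0 ∈ [27/280, 19/70)
j=4 picked index 5: u0 ∈ [9/70, 39/140)
j=5 picked index 6: u0 ∈ [19/140, 2/7)
j=6 picked index 6: u0 ∈ [-1/140, 1/7)
intersection: [19/140, 1/7)

19/140 1/7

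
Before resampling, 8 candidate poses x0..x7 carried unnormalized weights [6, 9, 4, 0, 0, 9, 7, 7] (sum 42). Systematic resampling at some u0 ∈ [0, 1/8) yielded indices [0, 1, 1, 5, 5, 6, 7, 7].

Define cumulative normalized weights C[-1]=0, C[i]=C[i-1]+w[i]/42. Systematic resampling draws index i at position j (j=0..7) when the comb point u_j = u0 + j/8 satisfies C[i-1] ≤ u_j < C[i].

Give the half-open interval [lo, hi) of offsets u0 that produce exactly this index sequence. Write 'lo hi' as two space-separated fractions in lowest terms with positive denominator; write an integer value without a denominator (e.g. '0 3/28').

C = [1/7, 5/14, 19/42, 19/42, 19/42, 2/3, 5/6, 1]
j=0 picked index 0: u0 ∈ [0, 1/7)
j=1 picked index 1: u0 ∈ [1/56, 13/56)
j=2 picked index 1: u0 ∈ [-3/28, 3/28)
j=3 picked index 5: u0 ∈ [13/168, 7/24)
j=4 picked index 5: u0 ∈ [-1/21, 1/6)
j=5 picked index 6: u0 ∈ [1/24, 5/24)
j=6 picked index 7: u0 ∈ [1/12, 1/4)
j=7 picked index 7: u0 ∈ [-1/24, 1/8)
intersection: [1/12, 3/28)

1/12 3/28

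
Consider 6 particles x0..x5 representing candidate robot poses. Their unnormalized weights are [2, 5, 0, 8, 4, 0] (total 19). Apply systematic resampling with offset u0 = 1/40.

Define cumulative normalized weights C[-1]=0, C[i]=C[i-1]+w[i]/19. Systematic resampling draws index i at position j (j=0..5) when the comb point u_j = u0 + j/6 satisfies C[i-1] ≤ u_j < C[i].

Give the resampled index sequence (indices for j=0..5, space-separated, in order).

C = [2/19, 7/19, 7/19, 15/19, 1, 1]
j=0: u_0=1/40 ∈ [0, 2/19) → index 0
j=1: u_1=23/120 ∈ [2/19, 7/19) → index 1
j=2: u_2=43/120 ∈ [2/19, 7/19) → index 1
j=3: u_3=21/40 ∈ [7/19, 15/19) → index 3
j=4: u_4=83/120 ∈ [7/19, 15/19) → index 3
j=5: u_5=103/120 ∈ [15/19, 1) → index 4

0 1 1 3 3 4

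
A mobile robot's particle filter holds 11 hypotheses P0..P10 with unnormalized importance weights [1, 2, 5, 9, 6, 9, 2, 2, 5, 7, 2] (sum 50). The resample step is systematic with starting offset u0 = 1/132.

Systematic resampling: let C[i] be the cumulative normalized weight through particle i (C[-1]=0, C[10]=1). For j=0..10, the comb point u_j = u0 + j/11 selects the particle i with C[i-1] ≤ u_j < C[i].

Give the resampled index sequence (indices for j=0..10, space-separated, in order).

C = [1/50, 3/50, 4/25, 17/50, 23/50, 16/25, 17/25, 18/25, 41/50, 24/25, 1]
j=0: u_0=1/132 ∈ [0, 1/50) → index 0
j=1: u_1=13/132 ∈ [3/50, 4/25) → index 2
j=2: u_2=25/132 ∈ [4/25, 17/50) → index 3
j=3: u_3=37/132 ∈ [4/25, 17/50) → index 3
j=4: u_4=49/132 ∈ [17/50, 23/50) → index 4
j=5: u_5=61/132 ∈ [23/50, 16/25) → index 5
j=6: u_6=73/132 ∈ [23/50, 16/25) → index 5
j=7: u_7=85/132 ∈ [16/25, 17/25) → index 6
j=8: u_8=97/132 ∈ [18/25, 41/50) → index 8
j=9: u_9=109/132 ∈ [41/50, 24/25) → index 9
j=10: u_10=11/12 ∈ [41/50, 24/25) → index 9

0 2 3 3 4 5 5 6 8 9 9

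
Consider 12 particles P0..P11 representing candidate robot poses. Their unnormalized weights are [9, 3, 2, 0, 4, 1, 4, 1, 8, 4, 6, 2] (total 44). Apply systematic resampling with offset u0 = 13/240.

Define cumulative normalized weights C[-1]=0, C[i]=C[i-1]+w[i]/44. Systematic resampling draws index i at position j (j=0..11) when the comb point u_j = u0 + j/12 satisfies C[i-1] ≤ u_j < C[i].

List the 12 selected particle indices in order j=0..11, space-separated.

0 0 1 2 4 6 8 8 8 9 10 11

C = [9/44, 3/11, 7/22, 7/22, 9/22, 19/44, 23/44, 6/11, 8/11, 9/11, 21/22, 1]
j=0: u_0=13/240 ∈ [0, 9/44) → index 0
j=1: u_1=11/80 ∈ [0, 9/44) → index 0
j=2: u_2=53/240 ∈ [9/44, 3/11) → index 1
j=3: u_3=73/240 ∈ [3/11, 7/22) → index 2
j=4: u_4=31/80 ∈ [7/22, 9/22) → index 4
j=5: u_5=113/240 ∈ [19/44, 23/44) → index 6
j=6: u_6=133/240 ∈ [6/11, 8/11) → index 8
j=7: u_7=51/80 ∈ [6/11, 8/11) → index 8
j=8: u_8=173/240 ∈ [6/11, 8/11) → index 8
j=9: u_9=193/240 ∈ [8/11, 9/11) → index 9
j=10: u_10=71/80 ∈ [9/11, 21/22) → index 10
j=11: u_11=233/240 ∈ [21/22, 1) → index 11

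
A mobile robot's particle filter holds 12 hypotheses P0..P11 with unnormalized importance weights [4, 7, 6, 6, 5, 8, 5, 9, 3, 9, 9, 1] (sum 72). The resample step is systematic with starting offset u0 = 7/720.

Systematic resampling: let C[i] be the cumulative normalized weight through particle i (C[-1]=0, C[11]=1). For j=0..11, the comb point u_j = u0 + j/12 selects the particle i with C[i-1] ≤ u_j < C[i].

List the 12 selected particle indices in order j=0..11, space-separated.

0 1 2 3 4 5 6 7 7 9 9 10

C = [1/18, 11/72, 17/72, 23/72, 7/18, 1/2, 41/72, 25/36, 53/72, 31/36, 71/72, 1]
j=0: u_0=7/720 ∈ [0, 1/18) → index 0
j=1: u_1=67/720 ∈ [1/18, 11/72) → index 1
j=2: u_2=127/720 ∈ [11/72, 17/72) → index 2
j=3: u_3=187/720 ∈ [17/72, 23/72) → index 3
j=4: u_4=247/720 ∈ [23/72, 7/18) → index 4
j=5: u_5=307/720 ∈ [7/18, 1/2) → index 5
j=6: u_6=367/720 ∈ [1/2, 41/72) → index 6
j=7: u_7=427/720 ∈ [41/72, 25/36) → index 7
j=8: u_8=487/720 ∈ [41/72, 25/36) → index 7
j=9: u_9=547/720 ∈ [53/72, 31/36) → index 9
j=10: u_10=607/720 ∈ [53/72, 31/36) → index 9
j=11: u_11=667/720 ∈ [31/36, 71/72) → index 10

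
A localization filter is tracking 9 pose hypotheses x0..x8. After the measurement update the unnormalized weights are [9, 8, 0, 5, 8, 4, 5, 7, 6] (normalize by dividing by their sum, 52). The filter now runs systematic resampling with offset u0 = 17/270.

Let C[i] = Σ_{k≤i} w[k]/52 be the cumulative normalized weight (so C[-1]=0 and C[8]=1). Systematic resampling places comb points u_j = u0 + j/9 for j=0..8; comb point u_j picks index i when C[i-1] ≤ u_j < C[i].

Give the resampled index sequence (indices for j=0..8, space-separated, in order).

C = [9/52, 17/52, 17/52, 11/26, 15/26, 17/26, 3/4, 23/26, 1]
j=0: u_0=17/270 ∈ [0, 9/52) → index 0
j=1: u_1=47/270 ∈ [9/52, 17/52) → index 1
j=2: u_2=77/270 ∈ [9/52, 17/52) → index 1
j=3: u_3=107/270 ∈ [17/52, 11/26) → index 3
j=4: u_4=137/270 ∈ [11/26, 15/26) → index 4
j=5: u_5=167/270 ∈ [15/26, 17/26) → index 5
j=6: u_6=197/270 ∈ [17/26, 3/4) → index 6
j=7: u_7=227/270 ∈ [3/4, 23/26) → index 7
j=8: u_8=257/270 ∈ [23/26, 1) → index 8

0 1 1 3 4 5 6 7 8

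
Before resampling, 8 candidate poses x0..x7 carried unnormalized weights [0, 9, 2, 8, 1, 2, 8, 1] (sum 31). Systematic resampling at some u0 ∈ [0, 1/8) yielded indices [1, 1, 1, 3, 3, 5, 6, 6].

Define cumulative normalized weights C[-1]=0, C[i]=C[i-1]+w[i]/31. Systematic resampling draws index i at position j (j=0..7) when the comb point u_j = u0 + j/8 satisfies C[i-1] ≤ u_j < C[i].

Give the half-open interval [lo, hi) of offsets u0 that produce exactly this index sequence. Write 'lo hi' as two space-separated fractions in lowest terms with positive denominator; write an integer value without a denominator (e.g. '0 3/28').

5/248 5/124

C = [0, 9/31, 11/31, 19/31, 20/31, 22/31, 30/31, 1]
j=0 picked index 1: u0 ∈ [0, 9/31)
j=1 picked index 1: u0 ∈ [-1/8, 41/248)
j=2 picked index 1: u0 ∈ [-1/4, 5/124)
j=3 picked index 3: u0 ∈ [-5/248, 59/248)
j=4 picked index 3: u0 ∈ [-9/62, 7/62)
j=5 picked index 5: u0 ∈ [5/248, 21/248)
j=6 picked index 6: u0 ∈ [-5/124, 27/124)
j=7 picked index 6: u0 ∈ [-41/248, 23/248)
intersection: [5/248, 5/124)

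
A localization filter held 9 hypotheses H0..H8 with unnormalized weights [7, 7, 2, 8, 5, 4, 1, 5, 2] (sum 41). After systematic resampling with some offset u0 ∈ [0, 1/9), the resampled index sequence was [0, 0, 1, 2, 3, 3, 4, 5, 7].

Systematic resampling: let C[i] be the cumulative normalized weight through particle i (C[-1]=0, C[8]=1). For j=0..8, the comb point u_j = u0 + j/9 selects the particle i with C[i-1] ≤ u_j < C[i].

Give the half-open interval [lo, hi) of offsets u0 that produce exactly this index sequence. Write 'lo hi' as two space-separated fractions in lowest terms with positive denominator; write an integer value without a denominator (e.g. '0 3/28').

1/123 10/369

C = [7/41, 14/41, 16/41, 24/41, 29/41, 33/41, 34/41, 39/41, 1]
j=0 picked index 0: u0 ∈ [0, 7/41)
j=1 picked index 0: u0 ∈ [-1/9, 22/369)
j=2 picked index 1: u0 ∈ [-19/369, 44/369)
j=3 picked index 2: u0 ∈ [1/123, 7/123)
j=4 picked index 3: u0 ∈ [-20/369, 52/369)
j=5 picked index 3: u0 ∈ [-61/369, 11/369)
j=6 picked index 4: u0 ∈ [-10/123, 5/123)
j=7 picked index 5: u0 ∈ [-26/369, 10/369)
j=8 picked index 7: u0 ∈ [-22/369, 23/369)
intersection: [1/123, 10/369)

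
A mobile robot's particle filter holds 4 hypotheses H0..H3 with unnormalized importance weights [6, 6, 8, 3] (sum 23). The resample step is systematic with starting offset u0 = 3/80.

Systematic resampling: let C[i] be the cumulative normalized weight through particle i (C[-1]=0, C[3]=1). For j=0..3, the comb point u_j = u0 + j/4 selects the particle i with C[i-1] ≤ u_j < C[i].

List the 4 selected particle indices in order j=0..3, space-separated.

C = [6/23, 12/23, 20/23, 1]
j=0: u_0=3/80 ∈ [0, 6/23) → index 0
j=1: u_1=23/80 ∈ [6/23, 12/23) → index 1
j=2: u_2=43/80 ∈ [12/23, 20/23) → index 2
j=3: u_3=63/80 ∈ [12/23, 20/23) → index 2

0 1 2 2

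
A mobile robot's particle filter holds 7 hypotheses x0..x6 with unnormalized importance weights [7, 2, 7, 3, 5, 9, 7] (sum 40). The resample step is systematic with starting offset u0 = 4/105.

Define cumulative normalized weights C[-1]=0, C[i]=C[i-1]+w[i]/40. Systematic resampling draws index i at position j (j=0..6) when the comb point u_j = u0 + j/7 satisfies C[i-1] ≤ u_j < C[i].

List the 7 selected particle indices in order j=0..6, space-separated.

C = [7/40, 9/40, 2/5, 19/40, 3/5, 33/40, 1]
j=0: u_0=4/105 ∈ [0, 7/40) → index 0
j=1: u_1=19/105 ∈ [7/40, 9/40) → index 1
j=2: u_2=34/105 ∈ [9/40, 2/5) → index 2
j=3: u_3=7/15 ∈ [2/5, 19/40) → index 3
j=4: u_4=64/105 ∈ [3/5, 33/40) → index 5
j=5: u_5=79/105 ∈ [3/5, 33/40) → index 5
j=6: u_6=94/105 ∈ [33/40, 1) → index 6

0 1 2 3 5 5 6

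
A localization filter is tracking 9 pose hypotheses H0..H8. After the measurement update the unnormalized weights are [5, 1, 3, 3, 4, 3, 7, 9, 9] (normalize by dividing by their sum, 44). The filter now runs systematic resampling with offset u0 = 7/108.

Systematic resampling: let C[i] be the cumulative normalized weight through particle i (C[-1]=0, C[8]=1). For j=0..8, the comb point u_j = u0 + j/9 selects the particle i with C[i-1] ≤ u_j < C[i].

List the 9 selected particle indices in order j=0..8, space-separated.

0 2 4 5 6 7 7 8 8

C = [5/44, 3/22, 9/44, 3/11, 4/11, 19/44, 13/22, 35/44, 1]
j=0: u_0=7/108 ∈ [0, 5/44) → index 0
j=1: u_1=19/108 ∈ [3/22, 9/44) → index 2
j=2: u_2=31/108 ∈ [3/11, 4/11) → index 4
j=3: u_3=43/108 ∈ [4/11, 19/44) → index 5
j=4: u_4=55/108 ∈ [19/44, 13/22) → index 6
j=5: u_5=67/108 ∈ [13/22, 35/44) → index 7
j=6: u_6=79/108 ∈ [13/22, 35/44) → index 7
j=7: u_7=91/108 ∈ [35/44, 1) → index 8
j=8: u_8=103/108 ∈ [35/44, 1) → index 8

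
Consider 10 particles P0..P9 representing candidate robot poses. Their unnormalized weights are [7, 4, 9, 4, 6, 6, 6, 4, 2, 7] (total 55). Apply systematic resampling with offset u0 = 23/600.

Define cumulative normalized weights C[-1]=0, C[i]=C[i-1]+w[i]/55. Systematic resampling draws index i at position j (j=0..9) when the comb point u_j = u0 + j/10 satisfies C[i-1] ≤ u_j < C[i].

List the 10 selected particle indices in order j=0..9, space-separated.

0 1 2 2 4 4 5 6 8 9

C = [7/55, 1/5, 4/11, 24/55, 6/11, 36/55, 42/55, 46/55, 48/55, 1]
j=0: u_0=23/600 ∈ [0, 7/55) → index 0
j=1: u_1=83/600 ∈ [7/55, 1/5) → index 1
j=2: u_2=143/600 ∈ [1/5, 4/11) → index 2
j=3: u_3=203/600 ∈ [1/5, 4/11) → index 2
j=4: u_4=263/600 ∈ [24/55, 6/11) → index 4
j=5: u_5=323/600 ∈ [24/55, 6/11) → index 4
j=6: u_6=383/600 ∈ [6/11, 36/55) → index 5
j=7: u_7=443/600 ∈ [36/55, 42/55) → index 6
j=8: u_8=503/600 ∈ [46/55, 48/55) → index 8
j=9: u_9=563/600 ∈ [48/55, 1) → index 9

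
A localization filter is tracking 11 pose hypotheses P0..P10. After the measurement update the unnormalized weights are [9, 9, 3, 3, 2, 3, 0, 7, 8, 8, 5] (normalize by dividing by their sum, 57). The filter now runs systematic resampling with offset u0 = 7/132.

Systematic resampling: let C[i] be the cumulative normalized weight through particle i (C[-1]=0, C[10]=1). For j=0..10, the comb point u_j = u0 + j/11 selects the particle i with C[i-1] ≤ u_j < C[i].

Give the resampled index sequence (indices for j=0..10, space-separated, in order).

0 0 1 2 3 5 7 8 9 9 10

C = [3/19, 6/19, 7/19, 8/19, 26/57, 29/57, 29/57, 12/19, 44/57, 52/57, 1]
j=0: u_0=7/132 ∈ [0, 3/19) → index 0
j=1: u_1=19/132 ∈ [0, 3/19) → index 0
j=2: u_2=31/132 ∈ [3/19, 6/19) → index 1
j=3: u_3=43/132 ∈ [6/19, 7/19) → index 2
j=4: u_4=5/12 ∈ [7/19, 8/19) → index 3
j=5: u_5=67/132 ∈ [26/57, 29/57) → index 5
j=6: u_6=79/132 ∈ [29/57, 12/19) → index 7
j=7: u_7=91/132 ∈ [12/19, 44/57) → index 8
j=8: u_8=103/132 ∈ [44/57, 52/57) → index 9
j=9: u_9=115/132 ∈ [44/57, 52/57) → index 9
j=10: u_10=127/132 ∈ [52/57, 1) → index 10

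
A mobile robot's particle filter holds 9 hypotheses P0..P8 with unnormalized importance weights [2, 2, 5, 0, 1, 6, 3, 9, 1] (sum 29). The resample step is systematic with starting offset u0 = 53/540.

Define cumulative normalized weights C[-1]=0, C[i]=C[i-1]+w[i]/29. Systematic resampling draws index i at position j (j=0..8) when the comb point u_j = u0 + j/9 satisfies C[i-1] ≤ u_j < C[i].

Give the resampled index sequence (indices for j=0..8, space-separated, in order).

1 2 4 5 5 6 7 7 8

C = [2/29, 4/29, 9/29, 9/29, 10/29, 16/29, 19/29, 28/29, 1]
j=0: u_0=53/540 ∈ [2/29, 4/29) → index 1
j=1: u_1=113/540 ∈ [4/29, 9/29) → index 2
j=2: u_2=173/540 ∈ [9/29, 10/29) → index 4
j=3: u_3=233/540 ∈ [10/29, 16/29) → index 5
j=4: u_4=293/540 ∈ [10/29, 16/29) → index 5
j=5: u_5=353/540 ∈ [16/29, 19/29) → index 6
j=6: u_6=413/540 ∈ [19/29, 28/29) → index 7
j=7: u_7=473/540 ∈ [19/29, 28/29) → index 7
j=8: u_8=533/540 ∈ [28/29, 1) → index 8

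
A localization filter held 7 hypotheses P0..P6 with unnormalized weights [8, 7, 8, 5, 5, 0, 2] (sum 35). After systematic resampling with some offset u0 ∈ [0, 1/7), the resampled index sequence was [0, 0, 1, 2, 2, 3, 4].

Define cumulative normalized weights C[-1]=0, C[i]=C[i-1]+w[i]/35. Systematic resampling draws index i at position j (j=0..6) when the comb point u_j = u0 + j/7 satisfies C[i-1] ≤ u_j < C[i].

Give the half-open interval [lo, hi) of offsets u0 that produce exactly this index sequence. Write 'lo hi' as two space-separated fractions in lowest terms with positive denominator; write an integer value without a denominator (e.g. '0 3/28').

C = [8/35, 3/7, 23/35, 4/5, 33/35, 33/35, 1]
j=0 picked index 0: u0 ∈ [0, 8/35)
j=1 picked index 0: u0 ∈ [-1/7, 3/35)
j=2 picked index 1: u0 ∈ [-2/35, 1/7)
j=3 picked index 2: u0 ∈ [0, 8/35)
j=4 picked index 2: u0 ∈ [-1/7, 3/35)
j=5 picked index 3: u0 ∈ [-2/35, 3/35)
j=6 picked index 4: u0 ∈ [-2/35, 3/35)
intersection: [0, 3/35)

0 3/35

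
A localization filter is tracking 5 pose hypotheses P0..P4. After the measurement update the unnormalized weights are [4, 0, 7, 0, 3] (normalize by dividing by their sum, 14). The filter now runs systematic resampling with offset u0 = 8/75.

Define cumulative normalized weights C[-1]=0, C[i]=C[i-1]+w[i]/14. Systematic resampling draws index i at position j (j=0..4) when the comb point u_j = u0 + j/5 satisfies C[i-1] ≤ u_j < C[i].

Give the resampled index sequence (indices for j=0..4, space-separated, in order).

0 2 2 2 4

C = [2/7, 2/7, 11/14, 11/14, 1]
j=0: u_0=8/75 ∈ [0, 2/7) → index 0
j=1: u_1=23/75 ∈ [2/7, 11/14) → index 2
j=2: u_2=38/75 ∈ [2/7, 11/14) → index 2
j=3: u_3=53/75 ∈ [2/7, 11/14) → index 2
j=4: u_4=68/75 ∈ [11/14, 1) → index 4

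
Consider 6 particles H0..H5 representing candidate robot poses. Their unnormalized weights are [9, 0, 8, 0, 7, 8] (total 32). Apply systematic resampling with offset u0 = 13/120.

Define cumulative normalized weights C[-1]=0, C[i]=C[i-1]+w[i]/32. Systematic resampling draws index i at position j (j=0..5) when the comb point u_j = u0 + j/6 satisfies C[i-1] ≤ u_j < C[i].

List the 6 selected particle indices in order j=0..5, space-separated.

C = [9/32, 9/32, 17/32, 17/32, 3/4, 1]
j=0: u_0=13/120 ∈ [0, 9/32) → index 0
j=1: u_1=11/40 ∈ [0, 9/32) → index 0
j=2: u_2=53/120 ∈ [9/32, 17/32) → index 2
j=3: u_3=73/120 ∈ [17/32, 3/4) → index 4
j=4: u_4=31/40 ∈ [3/4, 1) → index 5
j=5: u_5=113/120 ∈ [3/4, 1) → index 5

0 0 2 4 5 5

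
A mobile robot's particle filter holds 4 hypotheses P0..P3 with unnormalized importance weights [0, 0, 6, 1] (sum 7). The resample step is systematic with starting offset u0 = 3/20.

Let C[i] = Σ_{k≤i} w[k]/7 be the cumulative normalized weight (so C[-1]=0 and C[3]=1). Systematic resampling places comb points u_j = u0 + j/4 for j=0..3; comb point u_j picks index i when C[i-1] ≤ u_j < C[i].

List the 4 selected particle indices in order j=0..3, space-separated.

2 2 2 3

C = [0, 0, 6/7, 1]
j=0: u_0=3/20 ∈ [0, 6/7) → index 2
j=1: u_1=2/5 ∈ [0, 6/7) → index 2
j=2: u_2=13/20 ∈ [0, 6/7) → index 2
j=3: u_3=9/10 ∈ [6/7, 1) → index 3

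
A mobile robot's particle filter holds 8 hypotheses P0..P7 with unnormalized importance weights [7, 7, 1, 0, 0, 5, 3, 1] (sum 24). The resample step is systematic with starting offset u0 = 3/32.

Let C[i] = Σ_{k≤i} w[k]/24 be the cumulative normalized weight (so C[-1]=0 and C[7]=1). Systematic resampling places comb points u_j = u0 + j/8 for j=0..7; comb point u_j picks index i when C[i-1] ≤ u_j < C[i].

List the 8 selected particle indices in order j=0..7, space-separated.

C = [7/24, 7/12, 5/8, 5/8, 5/8, 5/6, 23/24, 1]
j=0: u_0=3/32 ∈ [0, 7/24) → index 0
j=1: u_1=7/32 ∈ [0, 7/24) → index 0
j=2: u_2=11/32 ∈ [7/24, 7/12) → index 1
j=3: u_3=15/32 ∈ [7/24, 7/12) → index 1
j=4: u_4=19/32 ∈ [7/12, 5/8) → index 2
j=5: u_5=23/32 ∈ [5/8, 5/6) → index 5
j=6: u_6=27/32 ∈ [5/6, 23/24) → index 6
j=7: u_7=31/32 ∈ [23/24, 1) → index 7

0 0 1 1 2 5 6 7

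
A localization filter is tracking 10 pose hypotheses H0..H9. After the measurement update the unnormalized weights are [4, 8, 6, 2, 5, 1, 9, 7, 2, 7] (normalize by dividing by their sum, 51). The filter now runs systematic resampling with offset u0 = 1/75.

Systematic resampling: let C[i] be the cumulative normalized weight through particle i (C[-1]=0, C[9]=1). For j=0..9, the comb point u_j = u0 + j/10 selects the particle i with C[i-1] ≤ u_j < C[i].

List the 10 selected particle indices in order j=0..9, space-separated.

C = [4/51, 4/17, 6/17, 20/51, 25/51, 26/51, 35/51, 14/17, 44/51, 1]
j=0: u_0=1/75 ∈ [0, 4/51) → index 0
j=1: u_1=17/150 ∈ [4/51, 4/17) → index 1
j=2: u_2=16/75 ∈ [4/51, 4/17) → index 1
j=3: u_3=47/150 ∈ [4/17, 6/17) → index 2
j=4: u_4=31/75 ∈ [20/51, 25/51) → index 4
j=5: u_5=77/150 ∈ [26/51, 35/51) → index 6
j=6: u_6=46/75 ∈ [26/51, 35/51) → index 6
j=7: u_7=107/150 ∈ [35/51, 14/17) → index 7
j=8: u_8=61/75 ∈ [35/51, 14/17) → index 7
j=9: u_9=137/150 ∈ [44/51, 1) → index 9

0 1 1 2 4 6 6 7 7 9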